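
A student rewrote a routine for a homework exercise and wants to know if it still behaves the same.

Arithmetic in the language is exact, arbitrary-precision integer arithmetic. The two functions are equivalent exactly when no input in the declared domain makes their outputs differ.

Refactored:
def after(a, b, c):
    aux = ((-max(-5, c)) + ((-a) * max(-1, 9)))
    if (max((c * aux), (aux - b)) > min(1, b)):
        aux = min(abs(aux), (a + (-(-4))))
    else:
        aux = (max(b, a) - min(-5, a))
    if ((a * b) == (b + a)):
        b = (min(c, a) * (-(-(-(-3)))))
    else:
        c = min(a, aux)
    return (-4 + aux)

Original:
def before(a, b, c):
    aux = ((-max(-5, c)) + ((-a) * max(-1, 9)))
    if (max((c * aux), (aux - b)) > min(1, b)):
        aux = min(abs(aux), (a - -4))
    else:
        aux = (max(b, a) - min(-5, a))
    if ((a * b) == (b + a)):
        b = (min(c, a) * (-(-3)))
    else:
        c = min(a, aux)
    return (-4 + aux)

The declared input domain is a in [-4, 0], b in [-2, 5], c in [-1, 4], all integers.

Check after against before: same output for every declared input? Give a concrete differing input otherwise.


The two are interchangeable: arithmetic usage differs, and every declared input agrees.
As a probe, take a=-3, b=0, c=0: before runs aux := 27 | (max((c * aux), (aux - b)) > min(1, b)): true | aux := 1 | ((a * b) == (b + a)): false | c := -3 | result -3; after runs aux := 27 | (max((c * aux), (aux - b)) > min(1, b)): true | aux := 1 | ((a * b) == (b + a)): false | c := -3 | result -3; both end at -3.
An exhaustive pass over the 240 declared inputs shows identical outputs.
verdict: equivalent


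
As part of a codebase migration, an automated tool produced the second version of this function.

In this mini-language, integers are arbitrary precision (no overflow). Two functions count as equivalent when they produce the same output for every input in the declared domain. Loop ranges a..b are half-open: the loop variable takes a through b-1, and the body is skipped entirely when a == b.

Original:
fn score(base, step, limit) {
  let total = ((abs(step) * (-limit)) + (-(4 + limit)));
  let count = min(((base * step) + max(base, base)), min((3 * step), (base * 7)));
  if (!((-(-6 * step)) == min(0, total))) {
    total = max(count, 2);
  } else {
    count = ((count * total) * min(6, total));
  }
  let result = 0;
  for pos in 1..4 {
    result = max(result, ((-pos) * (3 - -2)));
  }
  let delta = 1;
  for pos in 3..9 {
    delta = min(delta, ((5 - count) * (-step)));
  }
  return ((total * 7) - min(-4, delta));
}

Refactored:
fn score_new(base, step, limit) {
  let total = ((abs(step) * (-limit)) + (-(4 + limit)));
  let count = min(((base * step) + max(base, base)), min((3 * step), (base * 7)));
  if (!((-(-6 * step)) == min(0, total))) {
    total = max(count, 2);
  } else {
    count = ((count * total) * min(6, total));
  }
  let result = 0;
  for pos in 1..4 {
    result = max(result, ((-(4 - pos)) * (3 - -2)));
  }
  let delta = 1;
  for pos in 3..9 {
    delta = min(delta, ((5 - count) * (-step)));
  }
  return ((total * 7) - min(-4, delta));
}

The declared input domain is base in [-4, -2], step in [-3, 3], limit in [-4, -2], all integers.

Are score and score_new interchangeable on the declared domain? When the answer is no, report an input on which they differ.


The two are interchangeable: constant usage differs; and arithmetic usage differs, and every declared input agrees.
As a probe, take base=-2, step=0, limit=-3: score runs total=-1, then count=-14, then (!((-(-6 * step)) == min(0, total))) is true, then total=2, then result=0, then (pos=1), then result=0, then (pos=2), then result=0, then (pos=3), then result=0, then delta=1, then (pos=3), then delta=0, then (pos=4), then delta=0, then (pos=5), then delta=0, then (pos=6), then delta=0, then (pos=7), then delta=0, then (pos=8), then delta=0, then returns 18; score_new runs total=-1, then count=-14, then (!((-(-6 * step)) == min(0, total))) is true, then total=2, then result=0, then (pos=1), then result=0, then (pos=2), then result=0, then (pos=3), then result=0, then delta=1, then (pos=3), then delta=0, then (pos=4), then delta=0, then (pos=5), then delta=0, then (pos=6), then delta=0, then (pos=7), then delta=0, then (pos=8), then delta=0, then returns 18; both end at 18.
Across all 63 domain points the two functions coincide.
verdict: equivalent


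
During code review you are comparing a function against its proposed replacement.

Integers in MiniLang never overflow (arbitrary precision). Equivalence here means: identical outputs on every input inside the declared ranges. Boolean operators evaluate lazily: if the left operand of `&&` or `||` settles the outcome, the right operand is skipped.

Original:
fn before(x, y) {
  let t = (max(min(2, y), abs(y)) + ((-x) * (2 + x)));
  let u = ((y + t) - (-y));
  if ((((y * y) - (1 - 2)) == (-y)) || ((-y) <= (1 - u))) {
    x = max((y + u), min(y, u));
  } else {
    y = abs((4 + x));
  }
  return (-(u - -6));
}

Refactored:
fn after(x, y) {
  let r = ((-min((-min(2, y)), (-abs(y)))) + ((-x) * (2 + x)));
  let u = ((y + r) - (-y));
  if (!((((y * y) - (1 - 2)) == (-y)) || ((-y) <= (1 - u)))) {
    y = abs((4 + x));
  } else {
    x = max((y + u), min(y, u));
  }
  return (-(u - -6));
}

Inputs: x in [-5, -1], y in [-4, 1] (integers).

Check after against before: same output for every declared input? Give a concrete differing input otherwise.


The two are interchangeable: local variable names differ, and boolean connective usage differs, and min/max/abs usage differs, and every declared input agrees.
As a probe, take x=-3, y=-4: before runs t=1, then u=-7, then ((((y * y) - (1 - 2)) == (-y)) || ((-y) <= (1 - u))) is true, then x=-7, then returns 1; after runs r=1, then u=-7, then (!((((y * y) - (1 - 2)) == (-y)) || ((-y) <= (1 - u)))) is false, then x=-7, then returns 1; both end at 1.
An exhaustive pass over the 30 declared inputs shows identical outputs.
verdict: equivalent


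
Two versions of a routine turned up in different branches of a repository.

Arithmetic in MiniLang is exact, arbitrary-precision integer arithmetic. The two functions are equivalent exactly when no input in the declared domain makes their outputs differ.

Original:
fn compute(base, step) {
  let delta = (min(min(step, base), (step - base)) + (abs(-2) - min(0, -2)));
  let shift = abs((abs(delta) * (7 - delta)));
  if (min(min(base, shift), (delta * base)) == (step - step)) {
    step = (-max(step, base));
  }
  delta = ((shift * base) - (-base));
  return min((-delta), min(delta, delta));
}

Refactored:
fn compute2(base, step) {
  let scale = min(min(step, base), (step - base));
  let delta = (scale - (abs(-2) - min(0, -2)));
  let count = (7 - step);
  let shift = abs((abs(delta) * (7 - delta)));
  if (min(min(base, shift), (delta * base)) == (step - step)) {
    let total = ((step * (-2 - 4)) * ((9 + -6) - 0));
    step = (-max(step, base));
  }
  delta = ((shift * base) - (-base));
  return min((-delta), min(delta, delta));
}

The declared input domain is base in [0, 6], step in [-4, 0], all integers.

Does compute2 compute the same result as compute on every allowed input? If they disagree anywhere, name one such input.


Not equivalent: base=1, step=-4 separates them (-9 vs -145).
compute: delta := -1 | shift := 8 | (min(min(base, shift), (delta * base)) == (step - step)): false | delta := 9 | result -9
compute2: scale := -5 | delta := -9 | count := 11 | shift := 144 | (min(min(base, shift), (delta * base)) == (step - step)): false | delta := 145 | result -145
verdict: not equivalent; witness: base=1, step=-4


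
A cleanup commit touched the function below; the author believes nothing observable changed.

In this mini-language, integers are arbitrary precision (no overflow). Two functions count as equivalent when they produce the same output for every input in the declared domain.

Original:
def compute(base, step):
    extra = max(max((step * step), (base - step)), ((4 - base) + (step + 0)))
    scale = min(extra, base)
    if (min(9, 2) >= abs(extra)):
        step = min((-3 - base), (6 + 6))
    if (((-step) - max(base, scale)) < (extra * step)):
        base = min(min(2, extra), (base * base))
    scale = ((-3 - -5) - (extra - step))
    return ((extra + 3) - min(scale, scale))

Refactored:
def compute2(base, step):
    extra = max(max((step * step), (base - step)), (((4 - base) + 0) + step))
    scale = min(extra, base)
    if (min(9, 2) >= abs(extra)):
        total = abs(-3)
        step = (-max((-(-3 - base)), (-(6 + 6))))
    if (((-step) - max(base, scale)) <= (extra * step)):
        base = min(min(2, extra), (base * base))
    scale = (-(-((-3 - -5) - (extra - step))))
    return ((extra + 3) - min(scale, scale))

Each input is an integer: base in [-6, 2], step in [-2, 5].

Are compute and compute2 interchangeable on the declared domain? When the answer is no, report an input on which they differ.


Although `(((-step) - max(base, scale)) < (extra * step))` became `(((-step) - max(base, scale)) <= (extra * step))`, no input in the stated domain can expose it.
As a probe, take base=-5, step=2: compute runs extra := 11 | scale := -5 | (min(9, 2) >= abs(extra)): false | (((-step) - max(base, scale)) < (extra * step)): true | base := 2 | scale := -7 | result 21; compute2 runs extra := 11 | scale := -5 | (min(9, 2) >= abs(extra)): false | (((-step) - max(base, scale)) <= (extra * step)): true | base := 2 | scale := -7 | result 21; both end at 21.
Checked all 72 inputs in the declared domain: the outputs agree on every one.
verdict: equivalent


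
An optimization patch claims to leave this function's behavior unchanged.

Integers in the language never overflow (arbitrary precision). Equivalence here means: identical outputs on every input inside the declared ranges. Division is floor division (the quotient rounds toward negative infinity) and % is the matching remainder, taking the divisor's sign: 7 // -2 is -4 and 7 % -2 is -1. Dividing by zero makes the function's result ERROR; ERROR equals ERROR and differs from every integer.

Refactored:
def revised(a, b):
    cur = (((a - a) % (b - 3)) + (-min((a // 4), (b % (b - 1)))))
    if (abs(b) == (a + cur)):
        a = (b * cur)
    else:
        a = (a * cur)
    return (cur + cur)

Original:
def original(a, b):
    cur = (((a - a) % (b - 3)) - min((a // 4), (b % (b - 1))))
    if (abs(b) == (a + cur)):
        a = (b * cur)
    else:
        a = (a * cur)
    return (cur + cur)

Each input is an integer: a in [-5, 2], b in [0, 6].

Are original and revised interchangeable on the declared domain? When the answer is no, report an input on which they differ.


The two versions differ — the changes include arithmetic usage differs.
One worked example (a=-3, b=2) — original: cur becomes 1; next (abs(b) == (a + cur)) evaluates to false; next a becomes -3; next final value 2; revised: cur becomes 1; next (abs(b) == (a + cur)) evaluates to false; next a becomes -3; next final value 2; agreement on 2.
Checked all 56 inputs in the declared domain: the outputs agree on every one.
verdict: equivalent


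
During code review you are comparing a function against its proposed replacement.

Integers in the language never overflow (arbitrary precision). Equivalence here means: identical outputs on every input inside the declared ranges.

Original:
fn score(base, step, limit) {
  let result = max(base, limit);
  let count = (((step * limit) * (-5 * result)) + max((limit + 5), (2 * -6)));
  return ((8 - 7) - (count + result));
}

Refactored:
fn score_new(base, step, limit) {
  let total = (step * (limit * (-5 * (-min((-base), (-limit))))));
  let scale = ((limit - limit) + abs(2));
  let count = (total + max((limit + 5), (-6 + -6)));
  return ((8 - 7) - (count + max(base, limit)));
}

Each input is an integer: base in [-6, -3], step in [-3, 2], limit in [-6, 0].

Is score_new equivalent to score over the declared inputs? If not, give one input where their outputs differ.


Reading the diff, among the changes: statement counts differ; and local variable names differ; and constant usage differs; and min/max/abs usage differs; and arithmetic usage differs.
Tracing base=-4, step=-2, limit=0: score: result = 0; count = 5; return -4 | score_new: total = 0; scale = 2; count = 5; return -4 — matching result -4.
Every one of the 168 inputs gives matching results.
verdict: equivalent


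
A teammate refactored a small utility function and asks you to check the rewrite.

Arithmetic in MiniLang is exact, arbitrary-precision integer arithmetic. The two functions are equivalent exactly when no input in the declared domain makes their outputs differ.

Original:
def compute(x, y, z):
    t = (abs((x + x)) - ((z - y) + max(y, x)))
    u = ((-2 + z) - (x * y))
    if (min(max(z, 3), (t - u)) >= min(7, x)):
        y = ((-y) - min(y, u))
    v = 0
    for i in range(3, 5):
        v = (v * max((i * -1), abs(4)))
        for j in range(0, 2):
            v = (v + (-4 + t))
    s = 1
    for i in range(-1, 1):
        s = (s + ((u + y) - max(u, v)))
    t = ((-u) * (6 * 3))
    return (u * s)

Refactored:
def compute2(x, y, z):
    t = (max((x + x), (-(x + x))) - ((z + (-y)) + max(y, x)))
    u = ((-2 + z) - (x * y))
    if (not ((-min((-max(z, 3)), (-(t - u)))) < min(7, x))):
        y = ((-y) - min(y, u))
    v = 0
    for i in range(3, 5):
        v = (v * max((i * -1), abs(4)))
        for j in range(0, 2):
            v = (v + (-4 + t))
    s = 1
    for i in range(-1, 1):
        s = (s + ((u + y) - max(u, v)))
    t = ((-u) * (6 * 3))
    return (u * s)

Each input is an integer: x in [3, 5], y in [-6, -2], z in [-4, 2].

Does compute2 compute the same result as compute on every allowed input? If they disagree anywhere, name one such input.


Evaluate both at x=3, y=-6, z=-4.
compute: t = 1; u = 12; (min(max(z, 3), (t - u)) >= min(7, x)) -> false; v = 0; [i=3]; v = 0; [j=0]; v = -3; [j=1]; v = -6; [i=4]; v = -24; [j=0]; v = -27; [j=1]; v = -30; s = 1; [i=-1]; s = -5; [i=0]; s = -11; t = -216; return -132
compute2: t = 1; u = 12; (not ((-min((-max(z, 3)), (-(t - u)))) < min(7, x))) -> true; y = 12; v = 0; [i=3]; v = 0; [j=0]; v = -3; [j=1]; v = -6; [i=4]; v = -24; [j=0]; v = -27; [j=1]; v = -30; s = 1; [i=-1]; s = 13; [i=0]; s = 25; t = -216; return 300
-132 against 300: the behavior changed.
verdict: not equivalent; witness: x=3, y=-6, z=-4


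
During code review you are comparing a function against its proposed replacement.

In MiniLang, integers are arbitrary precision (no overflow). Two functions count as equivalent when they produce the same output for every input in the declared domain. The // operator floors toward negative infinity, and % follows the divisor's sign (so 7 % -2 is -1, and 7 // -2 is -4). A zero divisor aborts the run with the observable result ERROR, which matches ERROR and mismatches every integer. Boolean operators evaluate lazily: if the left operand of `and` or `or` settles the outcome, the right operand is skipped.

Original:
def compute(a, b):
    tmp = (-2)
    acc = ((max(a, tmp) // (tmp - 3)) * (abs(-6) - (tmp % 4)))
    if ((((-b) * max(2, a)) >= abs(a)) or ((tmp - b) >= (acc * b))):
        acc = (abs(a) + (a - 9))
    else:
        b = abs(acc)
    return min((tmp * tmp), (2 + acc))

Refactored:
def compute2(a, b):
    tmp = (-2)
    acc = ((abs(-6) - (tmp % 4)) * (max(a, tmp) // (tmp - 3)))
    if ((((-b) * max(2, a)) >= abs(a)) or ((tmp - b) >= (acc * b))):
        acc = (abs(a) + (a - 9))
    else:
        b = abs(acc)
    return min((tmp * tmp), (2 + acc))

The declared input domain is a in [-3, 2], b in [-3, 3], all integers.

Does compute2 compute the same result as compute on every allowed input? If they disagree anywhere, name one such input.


The two are interchangeable: same computation, different form, and every declared input agrees.
Tracing a=-1, b=-2: compute: tmp := -2 | acc := 0 | ((((-b) * max(2, a)) >= abs(a)) or ((tmp - b) >= (acc * b))): true | acc := -9 | result -7 | compute2: tmp := -2 | acc := 0 | ((((-b) * max(2, a)) >= abs(a)) or ((tmp - b) >= (acc * b))): true | acc := -9 | result -7 — matching result -7.
Checked all 42 inputs in the declared domain: the outputs agree on every one.
verdict: equivalent


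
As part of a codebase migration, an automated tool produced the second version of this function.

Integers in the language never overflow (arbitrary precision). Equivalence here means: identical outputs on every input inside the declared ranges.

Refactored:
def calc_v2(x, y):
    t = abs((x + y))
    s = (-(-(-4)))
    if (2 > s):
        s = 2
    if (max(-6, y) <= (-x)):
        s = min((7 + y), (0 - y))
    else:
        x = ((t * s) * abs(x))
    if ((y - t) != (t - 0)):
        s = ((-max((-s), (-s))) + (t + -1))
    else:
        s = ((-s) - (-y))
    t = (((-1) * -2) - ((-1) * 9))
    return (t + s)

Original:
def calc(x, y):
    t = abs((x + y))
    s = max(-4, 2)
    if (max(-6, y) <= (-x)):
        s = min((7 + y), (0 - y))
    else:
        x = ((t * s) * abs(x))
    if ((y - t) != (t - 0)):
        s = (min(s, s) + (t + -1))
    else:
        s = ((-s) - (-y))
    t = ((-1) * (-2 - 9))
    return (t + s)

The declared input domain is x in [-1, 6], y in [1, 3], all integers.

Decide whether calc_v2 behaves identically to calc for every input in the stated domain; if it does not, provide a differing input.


The two versions differ — the changes include comparison usage differs, and branching structure differs, and statement counts differ, and arithmetic usage differs, and min/max/abs usage differs, and constant usage differs.
One worked example (x=2, y=3) — calc: t=5, then s=2, then (max(-6, y) <= (-x)) is false, then x=20, then ((y - t) != (t - 0)) is true, then s=6, then t=11, then returns 17; calc_v2: t=5, then s=-4, then (2 > s) is true, then s=2, then (max(-6, y) <= (-x)) is false, then x=20, then ((y - t) != (t - 0)) is true, then s=6, then t=11, then returns 17; agreement on 17.
Across all 24 domain points the two functions coincide.
verdict: equivalent


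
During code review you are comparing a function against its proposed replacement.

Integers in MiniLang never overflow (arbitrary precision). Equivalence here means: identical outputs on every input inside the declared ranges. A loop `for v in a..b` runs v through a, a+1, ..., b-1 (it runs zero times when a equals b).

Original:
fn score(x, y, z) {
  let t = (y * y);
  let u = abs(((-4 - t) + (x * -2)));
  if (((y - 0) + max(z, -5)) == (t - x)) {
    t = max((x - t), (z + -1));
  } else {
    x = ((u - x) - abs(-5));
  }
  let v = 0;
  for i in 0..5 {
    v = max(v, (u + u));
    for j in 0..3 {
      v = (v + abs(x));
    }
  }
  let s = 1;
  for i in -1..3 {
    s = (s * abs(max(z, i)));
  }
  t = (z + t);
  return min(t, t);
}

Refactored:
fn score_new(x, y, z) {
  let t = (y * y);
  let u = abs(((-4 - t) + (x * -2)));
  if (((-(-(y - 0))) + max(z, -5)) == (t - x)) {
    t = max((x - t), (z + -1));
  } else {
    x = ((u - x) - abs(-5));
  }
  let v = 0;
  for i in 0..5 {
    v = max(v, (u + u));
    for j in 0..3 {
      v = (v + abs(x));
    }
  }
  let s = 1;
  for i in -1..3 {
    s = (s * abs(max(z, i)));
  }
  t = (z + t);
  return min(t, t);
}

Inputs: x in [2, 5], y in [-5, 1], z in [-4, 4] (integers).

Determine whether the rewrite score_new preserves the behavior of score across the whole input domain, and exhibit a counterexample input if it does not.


Comparing the listings, the differences include: same computation, different form.
One worked example (x=5, y=-1, z=4) — score: t becomes 1; next u becomes 15; next (((y - 0) + max(z, -5)) == (t - x)) evaluates to false; next x becomes 5; next v becomes 0; next at i=0:; next v becomes 30; next at j=0:; next v becomes 35; next at j=1:; next v becomes 40; next at j=2:; next v becomes 45; next at i=1:; next v becomes 45; next at j=0:; next v becomes 50; next at j=1:; next v becomes 55; next at j=2:; next v becomes 60; next at i=2:; next v becomes 60; next at j=0:; next v becomes 65; next at j=1:; next v becomes 70; next at j=2:; next v becomes 75; next at i=3:; next v becomes 75; next at j=0:; next v becomes 80; next at j=1:; next v becomes 85; next at j=2:; next v becomes 90; next at i=4:; next v becomes 90; next at j=0:; next v becomes 95; next at j=1:; next v becomes 100; next at j=2:; next v becomes 105; next s becomes 1; next at i=-1:; next s becomes 4; next at i=0:; next s becomes 16; next at i=1:; next s becomes 64; next at i=2:; next s becomes 256; next t becomes 5; next final value 5; score_new: t becomes 1; next u becomes 15; next (((-(-(y - 0))) + max(z, -5)) == (t - x)) evaluates to false; next x becomes 5; next v becomes 0; next at i=0:; next v becomes 30; next at j=0:; next v becomes 35; next at j=1:; next v becomes 40; next at j=2:; next v becomes 45; next at i=1:; next v becomes 45; next at j=0:; next v becomes 50; next at j=1:; next v becomes 55; next at j=2:; next v becomes 60; next at i=2:; next v becomes 60; next at j=0:; next v becomes 65; next at j=1:; next v becomes 70; next at j=2:; next v becomes 75; next at i=3:; next v becomes 75; next at j=0:; next v becomes 80; next at j=1:; next v becomes 85; next at j=2:; next v becomes 90; next at i=4:; next v becomes 90; next at j=0:; next v becomes 95; next at j=1:; next v becomes 100; next at j=2:; next v becomes 105; next s becomes 1; next at i=-1:; next s becomes 4; next at i=0:; next s becomes 16; next at i=1:; next s becomes 64; next at i=2:; next s becomes 256; next t becomes 5; next final value 5; agreement on 5.
An exhaustive pass over the 252 declared inputs shows identical outputs.
verdict: equivalent


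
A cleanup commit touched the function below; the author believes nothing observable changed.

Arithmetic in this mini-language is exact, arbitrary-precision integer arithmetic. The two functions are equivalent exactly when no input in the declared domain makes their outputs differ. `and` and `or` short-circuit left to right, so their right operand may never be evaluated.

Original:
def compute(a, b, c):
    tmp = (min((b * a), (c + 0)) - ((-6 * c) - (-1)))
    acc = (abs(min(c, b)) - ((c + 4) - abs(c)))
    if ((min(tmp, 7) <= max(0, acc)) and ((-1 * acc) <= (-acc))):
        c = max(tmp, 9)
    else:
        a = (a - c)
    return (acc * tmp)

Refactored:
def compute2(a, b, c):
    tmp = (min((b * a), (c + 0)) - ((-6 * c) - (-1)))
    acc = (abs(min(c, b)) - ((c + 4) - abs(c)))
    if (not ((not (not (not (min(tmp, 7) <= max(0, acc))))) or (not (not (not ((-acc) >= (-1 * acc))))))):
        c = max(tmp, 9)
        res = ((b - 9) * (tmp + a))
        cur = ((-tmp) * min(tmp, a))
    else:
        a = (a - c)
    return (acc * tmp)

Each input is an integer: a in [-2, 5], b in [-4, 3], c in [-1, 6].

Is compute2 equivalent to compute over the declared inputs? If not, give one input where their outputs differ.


Equivalent — the differences include arithmetic usage differs, and constant usage differs, and boolean connective usage differs, and comparison usage differs, and statement counts differ, and local variable names differ, and min/max/abs usage differs, yet no declared input distinguishes the two.
Spot check at a=1, b=-1, c=-1 — compute: tmp=-8, then acc=-1, then ((min(tmp, 7) <= max(0, acc)) and ((-1 * acc) <= (-acc))) is true, then c=9, then returns 8. compute2: tmp=-8, then acc=-1, then (not ((not (not (not (min(tmp, 7) <= max(0, acc))))) or (not (not (not ((-acc) >= (-1 * acc))))))) is true, then c=9, then res=70, then cur=-64, then returns 8. Both give 8.
Across all 512 domain points the two functions coincide.
verdict: equivalent


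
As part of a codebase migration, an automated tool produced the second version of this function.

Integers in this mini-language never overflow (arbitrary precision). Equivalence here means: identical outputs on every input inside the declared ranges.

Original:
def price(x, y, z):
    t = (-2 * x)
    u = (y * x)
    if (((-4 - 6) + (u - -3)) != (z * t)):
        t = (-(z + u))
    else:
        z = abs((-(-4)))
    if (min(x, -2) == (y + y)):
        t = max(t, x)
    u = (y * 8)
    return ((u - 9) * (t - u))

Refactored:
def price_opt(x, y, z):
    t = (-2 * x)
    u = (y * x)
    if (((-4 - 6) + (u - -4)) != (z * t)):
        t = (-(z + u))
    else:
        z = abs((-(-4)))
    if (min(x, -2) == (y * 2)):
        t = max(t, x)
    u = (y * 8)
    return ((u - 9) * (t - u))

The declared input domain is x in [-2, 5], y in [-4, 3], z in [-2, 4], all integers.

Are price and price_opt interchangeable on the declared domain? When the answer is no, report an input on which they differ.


There is a counterexample at x=-2, y=-3, z=0: -594 on one side, -924 on the other.
price: t = 4; u = 6; (((-4 - 6) + (u - -3)) != (z * t)) -> true; t = -6; (min(x, -2) == (y + y)) -> false; u = -24; return -594
price_opt: t = 4; u = 6; (((-4 - 6) + (u - -4)) != (z * t)) -> false; z = 4; (min(x, -2) == (y * 2)) -> false; u = -24; return -924
verdict: not equivalent; witness: x=-2, y=-3, z=0


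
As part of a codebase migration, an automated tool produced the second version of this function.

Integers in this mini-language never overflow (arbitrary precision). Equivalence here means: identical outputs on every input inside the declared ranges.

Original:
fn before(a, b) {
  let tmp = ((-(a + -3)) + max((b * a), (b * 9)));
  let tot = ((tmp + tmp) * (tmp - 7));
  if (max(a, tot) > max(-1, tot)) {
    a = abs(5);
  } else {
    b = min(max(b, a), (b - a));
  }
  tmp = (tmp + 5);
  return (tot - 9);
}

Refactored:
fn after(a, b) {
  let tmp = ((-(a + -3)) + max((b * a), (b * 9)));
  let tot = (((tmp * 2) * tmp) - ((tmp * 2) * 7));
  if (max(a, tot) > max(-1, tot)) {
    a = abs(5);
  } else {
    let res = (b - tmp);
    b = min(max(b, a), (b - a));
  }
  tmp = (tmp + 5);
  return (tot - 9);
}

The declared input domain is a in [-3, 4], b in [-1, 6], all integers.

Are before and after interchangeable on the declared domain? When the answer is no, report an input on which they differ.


Side by side, the visible changes include: local variable names differ; also arithmetic usage differs; also constant usage differs; also statement counts differ.
Tracing a=1, b=4: before: tmp := 38 | tot := 2356 | (max(a, tot) > max(-1, tot)): false | b := 3 | tmp := 43 | result 2347 | after: tmp := 38 | tot := 2356 | (max(a, tot) > max(-1, tot)): false | res := -34 | b := 3 | tmp := 43 | result 2347 — matching result 2347.
An exhaustive pass over the 64 declared inputs shows identical outputs.
verdict: equivalent


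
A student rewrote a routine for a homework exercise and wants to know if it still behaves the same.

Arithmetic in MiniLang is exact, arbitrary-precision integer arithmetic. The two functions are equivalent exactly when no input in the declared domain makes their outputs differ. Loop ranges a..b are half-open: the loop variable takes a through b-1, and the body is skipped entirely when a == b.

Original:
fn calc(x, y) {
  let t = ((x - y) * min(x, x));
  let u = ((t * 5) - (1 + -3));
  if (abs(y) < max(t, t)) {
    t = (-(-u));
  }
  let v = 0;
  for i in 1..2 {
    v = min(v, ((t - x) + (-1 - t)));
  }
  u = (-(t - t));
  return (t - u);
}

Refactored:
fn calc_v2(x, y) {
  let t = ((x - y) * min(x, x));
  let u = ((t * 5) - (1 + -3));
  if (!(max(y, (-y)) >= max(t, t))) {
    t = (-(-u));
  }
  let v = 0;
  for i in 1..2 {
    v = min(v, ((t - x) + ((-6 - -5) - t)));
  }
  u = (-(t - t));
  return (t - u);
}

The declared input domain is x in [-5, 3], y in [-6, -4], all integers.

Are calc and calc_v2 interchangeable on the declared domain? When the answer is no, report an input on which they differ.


Changes here: min/max/abs usage differs, boolean connective usage differs, arithmetic usage differs, constant usage differs, comparison usage differs; the full 27-point sweep finds no disagreement.
verdict: equivalent


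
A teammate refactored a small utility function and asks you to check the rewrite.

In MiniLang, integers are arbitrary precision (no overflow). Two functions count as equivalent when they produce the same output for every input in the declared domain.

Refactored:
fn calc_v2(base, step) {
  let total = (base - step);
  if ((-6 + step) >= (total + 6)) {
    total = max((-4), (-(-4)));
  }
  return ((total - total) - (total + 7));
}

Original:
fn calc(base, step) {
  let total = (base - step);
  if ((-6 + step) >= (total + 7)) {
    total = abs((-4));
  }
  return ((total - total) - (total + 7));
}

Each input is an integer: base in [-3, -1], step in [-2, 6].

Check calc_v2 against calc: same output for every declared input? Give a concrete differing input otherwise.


These are not equivalent — on base=-2, step=5 the outputs split (0 vs -11).
calc: total = -7; ((-6 + step) >= (total + 7)) -> false; return 0
calc_v2: total = -7; ((-6 + step) >= (total + 6)) -> true; total = 4; return -11
verdict: not equivalent; witness: base=-2, step=5


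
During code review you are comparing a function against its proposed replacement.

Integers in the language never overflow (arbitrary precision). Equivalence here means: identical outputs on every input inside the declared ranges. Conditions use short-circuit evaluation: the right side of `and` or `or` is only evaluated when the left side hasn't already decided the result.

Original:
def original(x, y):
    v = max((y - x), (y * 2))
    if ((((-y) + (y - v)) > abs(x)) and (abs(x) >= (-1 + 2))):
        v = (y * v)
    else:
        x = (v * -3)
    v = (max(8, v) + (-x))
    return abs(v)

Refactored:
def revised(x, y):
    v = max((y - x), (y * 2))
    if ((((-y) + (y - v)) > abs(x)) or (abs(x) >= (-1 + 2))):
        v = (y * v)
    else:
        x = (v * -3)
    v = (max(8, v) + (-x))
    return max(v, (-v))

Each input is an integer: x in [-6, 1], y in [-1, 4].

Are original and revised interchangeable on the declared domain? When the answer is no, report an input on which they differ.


Input x=-6, y=-1: 23 from original versus 14 from revised.
verdict: not equivalent; witness: x=-6, y=-1


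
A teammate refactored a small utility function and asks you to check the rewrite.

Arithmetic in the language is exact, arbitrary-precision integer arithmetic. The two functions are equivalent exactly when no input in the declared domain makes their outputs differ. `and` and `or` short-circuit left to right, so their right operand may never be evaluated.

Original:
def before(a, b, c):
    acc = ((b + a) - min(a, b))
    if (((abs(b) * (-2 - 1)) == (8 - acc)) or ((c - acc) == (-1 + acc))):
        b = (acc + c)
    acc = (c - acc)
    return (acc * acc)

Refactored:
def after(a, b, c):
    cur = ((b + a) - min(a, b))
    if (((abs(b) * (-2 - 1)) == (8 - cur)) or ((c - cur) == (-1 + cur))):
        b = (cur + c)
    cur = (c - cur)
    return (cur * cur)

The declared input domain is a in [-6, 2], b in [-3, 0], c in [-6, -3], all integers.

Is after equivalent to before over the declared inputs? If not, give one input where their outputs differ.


The two versions differ — the changes include local variable names differ.
One worked example (a=-1, b=-3, c=-5) — before: acc := -1 | (((abs(b) * (-2 - 1)) == (8 - acc)) or ((c - acc) == (-1 + acc))): false | acc := -4 | result 16; after: cur := -1 | (((abs(b) * (-2 - 1)) == (8 - cur)) or ((c - cur) == (-1 + cur))): false | cur := -4 | result 16; agreement on 16.
Checked all 144 inputs in the declared domain: the outputs agree on every one.
verdict: equivalent


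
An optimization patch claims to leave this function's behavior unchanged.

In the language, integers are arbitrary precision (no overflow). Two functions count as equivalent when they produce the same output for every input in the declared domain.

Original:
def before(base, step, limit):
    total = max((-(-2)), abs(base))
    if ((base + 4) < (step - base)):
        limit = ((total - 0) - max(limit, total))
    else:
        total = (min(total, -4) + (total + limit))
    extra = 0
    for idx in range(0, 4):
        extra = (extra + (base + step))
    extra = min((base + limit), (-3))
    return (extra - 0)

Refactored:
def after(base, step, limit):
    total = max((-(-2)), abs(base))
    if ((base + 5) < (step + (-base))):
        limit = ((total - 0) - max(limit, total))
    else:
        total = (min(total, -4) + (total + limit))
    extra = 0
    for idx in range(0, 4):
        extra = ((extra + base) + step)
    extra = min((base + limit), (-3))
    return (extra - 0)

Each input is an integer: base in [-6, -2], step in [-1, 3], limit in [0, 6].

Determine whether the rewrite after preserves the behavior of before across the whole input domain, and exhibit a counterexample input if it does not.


base=-3, step=-1, limit=4 yields -4 from before but -3 from after.
verdict: not equivalent; witness: base=-3, step=-1, limit=4


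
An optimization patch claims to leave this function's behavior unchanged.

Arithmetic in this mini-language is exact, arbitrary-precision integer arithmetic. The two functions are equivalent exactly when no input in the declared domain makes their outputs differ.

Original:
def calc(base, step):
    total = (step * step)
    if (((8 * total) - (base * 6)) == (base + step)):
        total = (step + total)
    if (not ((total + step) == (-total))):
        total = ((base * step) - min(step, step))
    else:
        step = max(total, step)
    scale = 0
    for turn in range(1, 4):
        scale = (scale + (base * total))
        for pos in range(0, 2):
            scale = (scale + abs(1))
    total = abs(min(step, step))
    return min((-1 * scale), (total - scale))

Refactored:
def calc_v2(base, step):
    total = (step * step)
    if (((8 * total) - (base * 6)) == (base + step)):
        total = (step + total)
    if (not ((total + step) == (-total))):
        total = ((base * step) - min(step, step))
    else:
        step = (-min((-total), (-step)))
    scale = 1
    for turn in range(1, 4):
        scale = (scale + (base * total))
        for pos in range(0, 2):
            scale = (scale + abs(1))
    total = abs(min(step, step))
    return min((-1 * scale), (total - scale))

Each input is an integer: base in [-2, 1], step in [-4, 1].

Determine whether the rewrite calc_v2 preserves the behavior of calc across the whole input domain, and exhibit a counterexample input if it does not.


Consider the input base=-2, step=-4.
calc: total becomes 16; next (((8 * total) - (base * 6)) == (base + step)) evaluates to false; next (not ((total + step) == (-total))) evaluates to true; next total becomes 12; next scale becomes 0; next at turn=1:; next scale becomes -24; next at pos=0:; next scale becomes -23; next at pos=1:; next scale becomes -22; next at turn=2:; next scale becomes -46; next at pos=0:; next scale becomes -45; next at pos=1:; next scale becomes -44; next at turn=3:; next scale becomes -68; next at pos=0:; next scale becomes -67; next at pos=1:; next scale becomes -66; next total becomes 4; next final value 66
calc_v2: total becomes 16; next (((8 * total) - (base * 6)) == (base + step)) evaluates to false; next (not ((total + step) == (-total))) evaluates to true; next total becomes 12; next scale becomes 1; next at turn=1:; next scale becomes -23; next at pos=0:; next scale becomes -22; next at pos=1:; next scale becomes -21; next at turn=2:; next scale becomes -45; next at pos=0:; next scale becomes -44; next at pos=1:; next scale becomes -43; next at turn=3:; next scale becomes -67; next at pos=0:; next scale becomes -66; next at pos=1:; next scale becomes -65; next total becomes 4; next final value 65
66 against 65: the behavior changed.
verdict: not equivalent; witness: base=-2, step=-4


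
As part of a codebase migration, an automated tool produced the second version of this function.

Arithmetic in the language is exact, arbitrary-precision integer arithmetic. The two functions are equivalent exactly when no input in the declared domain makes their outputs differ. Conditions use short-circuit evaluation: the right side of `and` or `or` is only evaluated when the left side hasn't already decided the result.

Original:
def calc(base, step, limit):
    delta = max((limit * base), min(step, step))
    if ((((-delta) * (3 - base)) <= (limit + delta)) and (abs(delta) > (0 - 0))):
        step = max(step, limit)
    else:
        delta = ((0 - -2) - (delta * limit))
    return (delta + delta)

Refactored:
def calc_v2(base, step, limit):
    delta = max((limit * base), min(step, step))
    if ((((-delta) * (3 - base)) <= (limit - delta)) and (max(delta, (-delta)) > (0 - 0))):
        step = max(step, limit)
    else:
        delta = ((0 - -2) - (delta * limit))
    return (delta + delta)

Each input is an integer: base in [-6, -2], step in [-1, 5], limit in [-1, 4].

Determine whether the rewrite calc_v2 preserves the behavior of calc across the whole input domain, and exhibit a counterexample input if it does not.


Take base=-2, step=-1, limit=4.
calc: delta becomes -1; next ((((-delta) * (3 - base)) <= (limit + delta)) and (abs(delta) > (0 - 0))) evaluates to false; next delta becomes 6; next final value 12
calc_v2: delta becomes -1; next ((((-delta) * (3 - base)) <= (limit - delta)) and (max(delta, (-delta)) > (0 - 0))) evaluates to true; next step becomes 4; next final value -2
12 and -2 differ, so these are not the same function on this domain.
verdict: not equivalent; witness: base=-2, step=-1, limit=4


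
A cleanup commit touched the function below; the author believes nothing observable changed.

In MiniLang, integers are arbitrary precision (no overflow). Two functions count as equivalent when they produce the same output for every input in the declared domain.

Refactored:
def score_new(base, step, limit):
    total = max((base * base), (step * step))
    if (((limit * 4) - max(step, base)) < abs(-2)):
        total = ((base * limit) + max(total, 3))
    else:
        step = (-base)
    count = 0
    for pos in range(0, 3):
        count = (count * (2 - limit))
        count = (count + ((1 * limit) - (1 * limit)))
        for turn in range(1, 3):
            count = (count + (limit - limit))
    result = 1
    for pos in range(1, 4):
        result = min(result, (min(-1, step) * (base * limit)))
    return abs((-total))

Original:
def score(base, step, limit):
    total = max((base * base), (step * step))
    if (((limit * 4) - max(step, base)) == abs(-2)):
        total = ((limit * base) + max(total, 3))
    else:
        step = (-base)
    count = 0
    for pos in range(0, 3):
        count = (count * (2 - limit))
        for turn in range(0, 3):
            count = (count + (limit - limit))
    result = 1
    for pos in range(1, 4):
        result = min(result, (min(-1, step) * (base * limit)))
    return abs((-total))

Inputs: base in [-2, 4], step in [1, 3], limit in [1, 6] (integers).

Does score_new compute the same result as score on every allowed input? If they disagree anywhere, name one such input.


On input base=-2, step=2, limit=1, score returns 2 while score_new returns 4.
verdict: not equivalent; witness: base=-2, step=2, limit=1


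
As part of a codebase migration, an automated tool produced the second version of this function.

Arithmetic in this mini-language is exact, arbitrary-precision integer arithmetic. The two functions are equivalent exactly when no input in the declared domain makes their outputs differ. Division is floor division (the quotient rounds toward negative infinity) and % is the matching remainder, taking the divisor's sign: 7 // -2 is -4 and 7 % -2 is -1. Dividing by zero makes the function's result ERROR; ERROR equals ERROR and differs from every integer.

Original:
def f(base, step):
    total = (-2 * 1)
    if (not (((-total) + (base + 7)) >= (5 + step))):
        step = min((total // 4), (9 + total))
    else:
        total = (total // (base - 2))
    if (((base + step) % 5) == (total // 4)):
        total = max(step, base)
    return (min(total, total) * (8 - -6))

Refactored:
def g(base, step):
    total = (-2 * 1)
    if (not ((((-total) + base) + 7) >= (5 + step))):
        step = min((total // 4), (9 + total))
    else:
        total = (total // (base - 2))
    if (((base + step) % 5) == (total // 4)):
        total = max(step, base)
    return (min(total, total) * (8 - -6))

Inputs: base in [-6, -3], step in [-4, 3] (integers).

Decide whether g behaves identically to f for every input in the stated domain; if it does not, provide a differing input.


The two versions differ — the changes include same computation, different form.
Tracing base=-4, step=-2: f: total := -2 | (not (((-total) + (base + 7)) >= (5 + step))): false | total := 0 | (((base + step) % 5) == (total // 4)): false | result 0 | g: total := -2 | (not ((((-total) + base) + 7) >= (5 + step))): false | total := 0 | (((base + step) % 5) == (total // 4)): false | result 0 — matching result 0.
An exhaustive pass over the 32 declared inputs shows identical outputs.
verdict: equivalent
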